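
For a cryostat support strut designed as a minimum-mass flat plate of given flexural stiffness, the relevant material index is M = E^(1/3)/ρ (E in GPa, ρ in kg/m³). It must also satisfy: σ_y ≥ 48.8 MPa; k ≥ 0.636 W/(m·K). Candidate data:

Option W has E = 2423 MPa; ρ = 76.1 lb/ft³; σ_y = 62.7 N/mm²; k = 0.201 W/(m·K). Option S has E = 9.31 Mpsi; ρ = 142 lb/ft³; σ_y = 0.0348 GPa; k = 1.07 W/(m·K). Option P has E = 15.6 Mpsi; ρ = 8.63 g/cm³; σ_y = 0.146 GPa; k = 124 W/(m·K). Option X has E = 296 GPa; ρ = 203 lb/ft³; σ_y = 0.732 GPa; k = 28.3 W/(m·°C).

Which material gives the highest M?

Screen on constraints: σ_y ≥ 48.8 MPa; k ≥ 0.636 W/(m·K). Survivors: option P, option X.
Convert each candidate to consistent units, then evaluate M:
  option P: E = 107.6 GPa, ρ = 8630 kg/m³
  option X: E = 296.0 GPa, ρ = 3252 kg/m³
  option X: M = 2.05×10⁻³
  option P: M = 0.551×10⁻³
Option X has the largest M.

option X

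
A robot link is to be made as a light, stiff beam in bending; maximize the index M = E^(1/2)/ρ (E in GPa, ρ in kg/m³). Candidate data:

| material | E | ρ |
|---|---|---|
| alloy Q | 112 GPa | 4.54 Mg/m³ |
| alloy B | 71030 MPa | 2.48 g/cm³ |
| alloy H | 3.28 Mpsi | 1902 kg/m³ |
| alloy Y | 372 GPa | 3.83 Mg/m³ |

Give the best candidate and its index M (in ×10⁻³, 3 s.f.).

After converting to SI:
  alloy Q: E = 112.0 GPa, ρ = 4540 kg/m³
  alloy B: E = 71.03 GPa, ρ = 2480 kg/m³
  alloy H: E = 22.61 GPa, ρ = 1902 kg/m³
  alloy Y: E = 372.0 GPa, ρ = 3830 kg/m³
  alloy Y: M = 5.04×10⁻³
  alloy B: M = 3.40×10⁻³
  alloy H: M = 2.50×10⁻³
  alloy Q: M = 2.33×10⁻³
The maximum is for alloy Y.

alloy Y, M = 5.04×10⁻³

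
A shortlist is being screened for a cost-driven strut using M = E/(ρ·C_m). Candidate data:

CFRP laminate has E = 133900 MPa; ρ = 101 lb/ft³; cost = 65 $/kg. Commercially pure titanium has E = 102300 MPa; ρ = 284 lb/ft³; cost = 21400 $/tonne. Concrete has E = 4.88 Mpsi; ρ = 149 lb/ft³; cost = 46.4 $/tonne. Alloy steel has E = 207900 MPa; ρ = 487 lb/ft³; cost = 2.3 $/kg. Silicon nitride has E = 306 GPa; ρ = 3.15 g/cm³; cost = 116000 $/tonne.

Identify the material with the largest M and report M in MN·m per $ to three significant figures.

Putting every candidate on a common basis:
  CFRP laminate: E = 133.9 GPa, ρ = 1618 kg/m³, cost = 65.00 $/kg
  commercially pure titanium: E = 102.3 GPa, ρ = 4549 kg/m³, cost = 21.40 $/kg
  concrete: E = 33.65 GPa, ρ = 2387 kg/m³, cost = 0.04640 $/kg
  alloy steel: E = 207.9 GPa, ρ = 7801 kg/m³, cost = 2.300 $/kg
  silicon nitride: E = 306.0 GPa, ρ = 3150 kg/m³, cost = 116.0 $/kg
  concrete: M = 304 MN·m per $
  alloy steel: M = 11.6 MN·m per $
  CFRP laminate: M = 1.27 MN·m per $
  commercially pure titanium: M = 1.05 MN·m per $
  silicon nitride: M = 0.837 MN·m per $
Concrete ranks first.

concrete, M = 304 MN·m per $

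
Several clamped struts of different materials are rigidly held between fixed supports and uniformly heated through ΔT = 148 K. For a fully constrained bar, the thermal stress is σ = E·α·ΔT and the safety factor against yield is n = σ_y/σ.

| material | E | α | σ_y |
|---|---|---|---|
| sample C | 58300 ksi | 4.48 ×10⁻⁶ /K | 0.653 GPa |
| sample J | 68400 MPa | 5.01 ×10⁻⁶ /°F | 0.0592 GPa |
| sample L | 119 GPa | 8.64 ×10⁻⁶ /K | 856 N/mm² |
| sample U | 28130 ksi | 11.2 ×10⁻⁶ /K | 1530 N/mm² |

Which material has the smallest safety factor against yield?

sample J

Converting E to GPa, α to ×10⁻⁶/K, σ_y to MPa, then σ and n for each:
  sample C: E = 402.0, α = 4.48, σ_y = 653.0 → σ = 267 MPa, n = 2.45
  sample J: E = 68.40, α = 9.02, σ_y = 59.20 → σ = 91.3 MPa, n = 0.648
  sample L: E = 119.0, α = 8.64, σ_y = 856.0 → σ = 152 MPa, n = 5.63
  sample U: E = 193.9, α = 11.2, σ_y = 1530 → σ = 321 MPa, n = 4.76
The minimum is sample J at n = 0.648.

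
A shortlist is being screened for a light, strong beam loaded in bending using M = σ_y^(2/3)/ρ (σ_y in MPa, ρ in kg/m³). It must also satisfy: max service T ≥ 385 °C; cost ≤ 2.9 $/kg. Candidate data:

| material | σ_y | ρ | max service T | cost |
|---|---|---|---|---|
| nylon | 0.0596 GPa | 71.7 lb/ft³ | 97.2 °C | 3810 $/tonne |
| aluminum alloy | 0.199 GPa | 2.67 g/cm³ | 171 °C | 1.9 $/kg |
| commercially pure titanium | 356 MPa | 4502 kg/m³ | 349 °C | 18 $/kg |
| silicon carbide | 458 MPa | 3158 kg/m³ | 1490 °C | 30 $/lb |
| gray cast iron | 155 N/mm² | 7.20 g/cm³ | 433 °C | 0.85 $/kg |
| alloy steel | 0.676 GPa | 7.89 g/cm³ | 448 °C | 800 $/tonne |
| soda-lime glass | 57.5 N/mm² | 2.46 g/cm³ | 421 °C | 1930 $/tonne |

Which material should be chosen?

alloy steel

Screen on constraints: max service T ≥ 385 °C; cost ≤ 2.9 $/kg. Survivors: gray cast iron, alloy steel, soda-lime glass.
Putting every candidate on a common basis:
  gray cast iron: σ_y = 155.0 MPa, ρ = 7200 kg/m³
  alloy steel: σ_y = 676.0 MPa, ρ = 7890 kg/m³
  soda-lime glass: σ_y = 57.50 MPa, ρ = 2460 kg/m³
  alloy steel: M = 9.76×10⁻³
  soda-lime glass: M = 6.06×10⁻³
  gray cast iron: M = 4.01×10⁻³
Alloy steel ranks first.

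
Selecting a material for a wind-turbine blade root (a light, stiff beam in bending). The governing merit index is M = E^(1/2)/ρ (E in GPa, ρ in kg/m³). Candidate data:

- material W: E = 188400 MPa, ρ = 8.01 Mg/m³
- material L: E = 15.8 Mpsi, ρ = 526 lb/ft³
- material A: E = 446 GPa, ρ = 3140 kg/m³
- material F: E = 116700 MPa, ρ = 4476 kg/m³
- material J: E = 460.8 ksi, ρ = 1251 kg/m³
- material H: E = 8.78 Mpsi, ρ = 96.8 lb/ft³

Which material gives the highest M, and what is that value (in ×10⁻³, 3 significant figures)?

material A, M = 6.73×10⁻³

In SI units:
  material W: E = 188.4 GPa, ρ = 8010 kg/m³
  material L: E = 108.9 GPa, ρ = 8426 kg/m³
  material A: E = 446.0 GPa, ρ = 3140 kg/m³
  material F: E = 116.7 GPa, ρ = 4476 kg/m³
  material J: E = 3.177 GPa, ρ = 1251 kg/m³
  material H: E = 60.54 GPa, ρ = 1551 kg/m³
  material A: M = 6.73×10⁻³
  material H: M = 5.02×10⁻³
  material F: M = 2.41×10⁻³
  material W: M = 1.71×10⁻³
  material J: M = 1.42×10⁻³
  material L: M = 1.24×10⁻³
Material A ranks first.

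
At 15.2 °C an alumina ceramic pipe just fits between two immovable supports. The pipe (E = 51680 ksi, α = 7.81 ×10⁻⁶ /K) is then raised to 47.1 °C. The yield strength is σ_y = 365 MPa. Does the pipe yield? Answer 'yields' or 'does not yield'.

E = 51680 ksi = 356.3 GPa.
ΔT = 31.90 K. Constrained thermal stress σ = E·α·ΔT = 356.3×10³ MPa × 7.81×10⁻⁶ × 31.90 = 88.8 MPa (compressive).
Compare to σ_y = 365 MPa: σ < σ_y, so it does not yield.

does not yield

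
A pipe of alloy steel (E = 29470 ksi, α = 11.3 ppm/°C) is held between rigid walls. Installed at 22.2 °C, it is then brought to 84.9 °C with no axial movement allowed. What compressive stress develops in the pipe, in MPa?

E = 29470 ksi = 203.2 GPa.
ΔT = 62.70 K. Constrained thermal stress σ = E·α·ΔT = 203.2×10³ MPa × 11.3×10⁻⁶ × 62.70 = 144 MPa (compressive).

144 MPa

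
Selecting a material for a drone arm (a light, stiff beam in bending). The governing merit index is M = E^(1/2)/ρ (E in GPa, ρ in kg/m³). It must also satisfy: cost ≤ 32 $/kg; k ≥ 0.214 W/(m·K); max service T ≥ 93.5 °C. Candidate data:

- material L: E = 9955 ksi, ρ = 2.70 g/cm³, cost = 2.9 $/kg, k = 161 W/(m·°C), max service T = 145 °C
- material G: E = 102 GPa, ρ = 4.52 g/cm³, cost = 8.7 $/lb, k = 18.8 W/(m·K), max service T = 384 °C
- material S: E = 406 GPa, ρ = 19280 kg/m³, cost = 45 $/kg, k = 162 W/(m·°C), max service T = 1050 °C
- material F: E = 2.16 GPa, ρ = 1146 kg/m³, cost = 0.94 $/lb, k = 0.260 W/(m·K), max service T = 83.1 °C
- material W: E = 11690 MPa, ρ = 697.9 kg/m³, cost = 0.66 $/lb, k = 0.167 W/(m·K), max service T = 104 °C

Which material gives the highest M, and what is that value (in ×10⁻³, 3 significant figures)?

material L, M = 3.07×10⁻³

Screen on constraints: cost ≤ 32 $/kg; k ≥ 0.214 W/(m·K); max service T ≥ 93.5 °C. Survivors: material L, material G.
In SI units:
  material L: E = 68.64 GPa, ρ = 2700 kg/m³
  material G: E = 102.0 GPa, ρ = 4520 kg/m³
  material L: M = 3.07×10⁻³
  material G: M = 2.23×10⁻³
Highest index: material L.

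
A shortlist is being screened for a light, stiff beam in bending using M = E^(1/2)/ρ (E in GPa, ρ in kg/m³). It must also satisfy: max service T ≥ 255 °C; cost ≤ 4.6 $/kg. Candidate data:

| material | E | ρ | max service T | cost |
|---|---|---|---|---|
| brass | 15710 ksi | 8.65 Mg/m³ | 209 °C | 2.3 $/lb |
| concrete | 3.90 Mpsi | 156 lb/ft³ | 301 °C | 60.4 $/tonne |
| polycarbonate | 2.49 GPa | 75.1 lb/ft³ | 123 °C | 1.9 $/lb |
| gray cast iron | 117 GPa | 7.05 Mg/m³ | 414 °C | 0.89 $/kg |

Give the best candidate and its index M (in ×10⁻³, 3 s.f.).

Screen on constraints: max service T ≥ 255 °C; cost ≤ 4.6 $/kg. Survivors: concrete, gray cast iron.
In SI units:
  concrete: E = 26.89 GPa, ρ = 2499 kg/m³
  gray cast iron: E = 117.0 GPa, ρ = 7050 kg/m³
  concrete: M = 2.08×10⁻³
  gray cast iron: M = 1.53×10⁻³
The maximum is for concrete.

concrete, M = 2.08×10⁻³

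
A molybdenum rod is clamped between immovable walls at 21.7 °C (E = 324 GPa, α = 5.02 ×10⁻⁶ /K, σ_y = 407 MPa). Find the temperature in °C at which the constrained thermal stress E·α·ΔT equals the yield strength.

E·α·ΔT = 407.0 MPa ⇒ ΔT = 407.0 / (324.0×10³ × 5.02×10⁻⁶) = 250.2 K.
T = 21.7 + 250.2 = 271.9 °C.

272 °C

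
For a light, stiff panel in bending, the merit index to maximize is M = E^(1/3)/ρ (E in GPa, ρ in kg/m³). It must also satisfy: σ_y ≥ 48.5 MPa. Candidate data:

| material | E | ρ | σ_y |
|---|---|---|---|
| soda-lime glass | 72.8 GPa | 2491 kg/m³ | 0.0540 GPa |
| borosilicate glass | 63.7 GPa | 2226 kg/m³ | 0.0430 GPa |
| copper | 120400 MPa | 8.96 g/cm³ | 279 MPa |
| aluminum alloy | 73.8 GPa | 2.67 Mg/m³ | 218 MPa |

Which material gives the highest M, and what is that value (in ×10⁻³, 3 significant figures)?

Screen on constraints: σ_y ≥ 48.5 MPa. Survivors: soda-lime glass, copper, aluminum alloy.
Normalizing units and computing the index:
  soda-lime glass: E = 72.80 GPa, ρ = 2491 kg/m³
  copper: E = 120.4 GPa, ρ = 8960 kg/m³
  aluminum alloy: E = 73.80 GPa, ρ = 2670 kg/m³
  soda-lime glass: M = 1.68×10⁻³
  aluminum alloy: M = 1.57×10⁻³
  copper: M = 0.551×10⁻³
Soda-lime glass has the largest M.

soda-lime glass, M = 1.68×10⁻³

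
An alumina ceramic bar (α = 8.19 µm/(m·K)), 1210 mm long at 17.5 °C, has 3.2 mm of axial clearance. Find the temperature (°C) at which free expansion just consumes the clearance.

α·L₀·ΔT = 3.2 mm ⇒ ΔT = 3.2 / (8.19×10⁻⁶ × 1210.0) = 322.9 K.
T = 17.5 + 322.9 = 340.4 °C.

340 °C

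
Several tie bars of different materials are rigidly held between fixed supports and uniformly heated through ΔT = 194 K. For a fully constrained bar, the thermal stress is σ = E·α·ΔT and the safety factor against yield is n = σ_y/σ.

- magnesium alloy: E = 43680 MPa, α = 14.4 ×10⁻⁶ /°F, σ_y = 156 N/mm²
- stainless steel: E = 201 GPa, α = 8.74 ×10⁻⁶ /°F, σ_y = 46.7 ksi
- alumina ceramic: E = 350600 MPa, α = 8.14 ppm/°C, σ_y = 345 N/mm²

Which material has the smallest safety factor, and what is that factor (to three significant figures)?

Converting E to GPa, α to ×10⁻⁶/K, σ_y to MPa, then σ and n for each:
  magnesium alloy: E = 43.68, α = 25.9, σ_y = 156.0 → σ = 220 MPa, n = 0.710
  stainless steel: E = 201.0, α = 15.7, σ_y = 322.0 → σ = 613 MPa, n = 0.525
  alumina ceramic: E = 350.6, α = 8.14, σ_y = 345.0 → σ = 554 MPa, n = 0.623
Smallest n: stainless steel with n = 0.525.

stainless steel, n = 0.525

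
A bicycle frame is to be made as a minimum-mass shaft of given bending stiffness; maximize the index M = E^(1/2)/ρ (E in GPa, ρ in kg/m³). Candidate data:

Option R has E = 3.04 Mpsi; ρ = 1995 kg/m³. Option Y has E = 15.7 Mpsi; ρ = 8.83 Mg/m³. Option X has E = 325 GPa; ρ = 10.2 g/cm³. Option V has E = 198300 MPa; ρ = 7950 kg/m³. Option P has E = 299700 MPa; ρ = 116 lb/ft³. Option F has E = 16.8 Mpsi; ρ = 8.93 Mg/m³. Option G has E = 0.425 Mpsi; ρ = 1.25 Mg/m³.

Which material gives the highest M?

option P

Normalizing units and computing the index:
  option R: E = 20.96 GPa, ρ = 1995 kg/m³
  option Y: E = 108.2 GPa, ρ = 8830 kg/m³
  option X: E = 325.0 GPa, ρ = 10200 kg/m³
  option V: E = 198.3 GPa, ρ = 7950 kg/m³
  option P: E = 299.7 GPa, ρ = 1858 kg/m³
  option F: E = 115.8 GPa, ρ = 8930 kg/m³
  option G: E = 2.930 GPa, ρ = 1250 kg/m³
  option P: M = 9.32×10⁻³
  option R: M = 2.29×10⁻³
  option V: M = 1.77×10⁻³
  option X: M = 1.77×10⁻³
  option G: M = 1.37×10⁻³
  option F: M = 1.21×10⁻³
  option Y: M = 1.18×10⁻³
The maximum is for option P.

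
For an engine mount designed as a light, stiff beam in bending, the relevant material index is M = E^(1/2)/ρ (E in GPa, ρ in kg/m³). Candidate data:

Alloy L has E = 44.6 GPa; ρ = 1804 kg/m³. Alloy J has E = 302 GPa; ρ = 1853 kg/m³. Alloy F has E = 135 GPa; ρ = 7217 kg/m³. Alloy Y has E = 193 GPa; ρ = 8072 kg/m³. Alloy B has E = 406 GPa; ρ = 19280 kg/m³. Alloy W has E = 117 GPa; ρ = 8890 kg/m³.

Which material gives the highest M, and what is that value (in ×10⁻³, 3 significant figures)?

Evaluate M for each candidate:
  alloy J: M = 9.38×10⁻³
  alloy L: M = 3.70×10⁻³
  alloy Y: M = 1.72×10⁻³
  alloy F: M = 1.61×10⁻³
  alloy W: M = 1.22×10⁻³
  alloy B: M = 1.05×10⁻³
Alloy J ranks first.

alloy J, M = 9.38×10⁻³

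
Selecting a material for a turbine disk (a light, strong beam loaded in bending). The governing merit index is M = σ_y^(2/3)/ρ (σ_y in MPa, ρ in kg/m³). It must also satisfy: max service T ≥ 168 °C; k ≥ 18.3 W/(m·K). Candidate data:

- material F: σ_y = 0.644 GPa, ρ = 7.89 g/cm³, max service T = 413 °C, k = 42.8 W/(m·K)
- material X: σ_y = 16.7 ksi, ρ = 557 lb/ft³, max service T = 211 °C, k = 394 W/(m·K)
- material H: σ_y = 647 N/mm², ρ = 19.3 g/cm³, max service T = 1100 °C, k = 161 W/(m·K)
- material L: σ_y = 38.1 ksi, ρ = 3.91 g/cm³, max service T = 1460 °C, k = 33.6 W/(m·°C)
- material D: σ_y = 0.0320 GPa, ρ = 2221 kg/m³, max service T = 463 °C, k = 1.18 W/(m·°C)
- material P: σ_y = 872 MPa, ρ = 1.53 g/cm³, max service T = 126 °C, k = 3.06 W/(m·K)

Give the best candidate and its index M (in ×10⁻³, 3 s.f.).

material L, M = 10.5×10⁻³

Screen on constraints: max service T ≥ 168 °C; k ≥ 18.3 W/(m·K). Survivors: material F, material X, material H, material L.
Normalizing units and computing the index:
  material F: σ_y = 644.0 MPa, ρ = 7890 kg/m³
  material X: σ_y = 115.1 MPa, ρ = 8922 kg/m³
  material H: σ_y = 647.0 MPa, ρ = 19300 kg/m³
  material L: σ_y = 262.7 MPa, ρ = 3910 kg/m³
  material L: M = 10.5×10⁻³
  material F: M = 9.45×10⁻³
  material H: M = 3.88×10⁻³
  material X: M = 2.65×10⁻³
Material L has the largest M.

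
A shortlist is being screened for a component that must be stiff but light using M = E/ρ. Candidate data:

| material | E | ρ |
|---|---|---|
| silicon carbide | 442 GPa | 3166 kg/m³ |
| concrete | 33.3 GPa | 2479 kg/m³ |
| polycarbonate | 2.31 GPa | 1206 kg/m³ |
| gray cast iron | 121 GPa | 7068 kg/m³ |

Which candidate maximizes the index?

Evaluate M for each candidate:
  silicon carbide: M = 140 MN·m/kg
  gray cast iron: M = 17.1 MN·m/kg
  concrete: M = 13.4 MN·m/kg
  polycarbonate: M = 1.92 MN·m/kg
Silicon carbide ranks first.

silicon carbide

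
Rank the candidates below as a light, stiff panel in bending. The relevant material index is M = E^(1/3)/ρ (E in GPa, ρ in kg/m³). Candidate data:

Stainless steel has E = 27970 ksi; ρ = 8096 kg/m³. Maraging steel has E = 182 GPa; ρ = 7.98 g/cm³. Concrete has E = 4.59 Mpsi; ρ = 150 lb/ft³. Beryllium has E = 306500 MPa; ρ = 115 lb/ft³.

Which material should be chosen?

Normalizing units and computing the index:
  stainless steel: E = 192.8 GPa, ρ = 8096 kg/m³
  maraging steel: E = 182.0 GPa, ρ = 7980 kg/m³
  concrete: E = 31.65 GPa, ρ = 2403 kg/m³
  beryllium: E = 306.5 GPa, ρ = 1842 kg/m³
  beryllium: M = 3.66×10⁻³
  concrete: M = 1.32×10⁻³
  stainless steel: M = 0.714×10⁻³
  maraging steel: M = 0.710×10⁻³
Beryllium ranks first.

beryllium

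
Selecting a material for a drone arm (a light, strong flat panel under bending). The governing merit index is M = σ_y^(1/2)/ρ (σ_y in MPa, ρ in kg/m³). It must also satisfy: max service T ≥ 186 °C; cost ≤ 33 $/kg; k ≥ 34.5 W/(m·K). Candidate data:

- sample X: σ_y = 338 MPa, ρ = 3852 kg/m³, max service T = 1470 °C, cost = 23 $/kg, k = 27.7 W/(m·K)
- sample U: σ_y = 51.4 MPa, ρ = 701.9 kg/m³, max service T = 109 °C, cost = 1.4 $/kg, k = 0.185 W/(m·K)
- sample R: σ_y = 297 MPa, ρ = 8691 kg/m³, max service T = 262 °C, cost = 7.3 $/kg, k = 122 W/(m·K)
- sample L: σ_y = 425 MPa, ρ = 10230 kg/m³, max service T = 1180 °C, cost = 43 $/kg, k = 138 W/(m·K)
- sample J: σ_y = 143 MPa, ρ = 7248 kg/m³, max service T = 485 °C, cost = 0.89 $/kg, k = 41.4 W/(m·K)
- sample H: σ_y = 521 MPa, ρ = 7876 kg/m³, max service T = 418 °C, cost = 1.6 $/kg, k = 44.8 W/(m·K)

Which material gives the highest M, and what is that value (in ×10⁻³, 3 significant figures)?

Screen on constraints: max service T ≥ 186 °C; cost ≤ 33 $/kg; k ≥ 34.5 W/(m·K). Survivors: sample R, sample J, sample H.
Evaluate M for each candidate:
  sample H: M = 2.90×10⁻³
  sample R: M = 1.98×10⁻³
  sample J: M = 1.65×10⁻³
The maximum is for sample H.

sample H, M = 2.90×10⁻³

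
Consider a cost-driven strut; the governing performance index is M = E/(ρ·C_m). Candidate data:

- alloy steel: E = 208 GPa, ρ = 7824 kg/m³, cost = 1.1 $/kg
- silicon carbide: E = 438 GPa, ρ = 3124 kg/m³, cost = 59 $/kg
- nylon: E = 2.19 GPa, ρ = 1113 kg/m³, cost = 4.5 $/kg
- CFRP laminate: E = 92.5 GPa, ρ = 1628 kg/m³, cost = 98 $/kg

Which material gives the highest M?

alloy steel

Computing M directly (units already consistent):
  alloy steel: M = 24.2 MN·m per $
  silicon carbide: M = 2.38 MN·m per $
  CFRP laminate: M = 0.580 MN·m per $
  nylon: M = 0.437 MN·m per $
Alloy steel ranks first.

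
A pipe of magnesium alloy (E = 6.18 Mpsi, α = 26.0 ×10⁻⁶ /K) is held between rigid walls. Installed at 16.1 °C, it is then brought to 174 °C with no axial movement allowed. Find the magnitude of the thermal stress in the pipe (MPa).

E = 6.18 Mpsi = 42.61 GPa.
ΔT = 157.9 K. Constrained thermal stress σ = E·α·ΔT = 42.61×10³ MPa × 26.0×10⁻⁶ × 157.9 = 175 MPa (compressive).

175 MPa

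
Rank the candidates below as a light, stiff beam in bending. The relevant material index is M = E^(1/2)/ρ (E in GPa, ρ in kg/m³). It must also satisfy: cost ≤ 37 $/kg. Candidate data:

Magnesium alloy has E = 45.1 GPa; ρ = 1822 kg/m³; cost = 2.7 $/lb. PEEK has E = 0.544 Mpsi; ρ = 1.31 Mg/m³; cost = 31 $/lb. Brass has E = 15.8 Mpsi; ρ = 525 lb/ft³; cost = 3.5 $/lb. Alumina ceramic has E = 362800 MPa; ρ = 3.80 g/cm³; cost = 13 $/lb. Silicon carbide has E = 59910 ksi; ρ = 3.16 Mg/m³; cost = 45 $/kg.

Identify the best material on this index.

alumina ceramic

Screen on constraints: cost ≤ 37 $/kg. Survivors: magnesium alloy, brass, alumina ceramic.
After converting to SI:
  magnesium alloy: E = 45.10 GPa, ρ = 1822 kg/m³
  brass: E = 108.9 GPa, ρ = 8410 kg/m³
  alumina ceramic: E = 362.8 GPa, ρ = 3800 kg/m³
  alumina ceramic: M = 5.01×10⁻³
  magnesium alloy: M = 3.69×10⁻³
  brass: M = 1.24×10⁻³
Highest index: alumina ceramic.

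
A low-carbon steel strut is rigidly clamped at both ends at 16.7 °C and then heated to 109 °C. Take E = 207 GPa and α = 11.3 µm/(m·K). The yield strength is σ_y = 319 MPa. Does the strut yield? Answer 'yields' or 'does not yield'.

does not yield

ΔT = 92.30 K. Constrained thermal stress σ = E·α·ΔT = 207.0×10³ MPa × 11.3×10⁻⁶ × 92.30 = 216 MPa (compressive).
Compare to σ_y = 319 MPa: σ < σ_y, so it does not yield.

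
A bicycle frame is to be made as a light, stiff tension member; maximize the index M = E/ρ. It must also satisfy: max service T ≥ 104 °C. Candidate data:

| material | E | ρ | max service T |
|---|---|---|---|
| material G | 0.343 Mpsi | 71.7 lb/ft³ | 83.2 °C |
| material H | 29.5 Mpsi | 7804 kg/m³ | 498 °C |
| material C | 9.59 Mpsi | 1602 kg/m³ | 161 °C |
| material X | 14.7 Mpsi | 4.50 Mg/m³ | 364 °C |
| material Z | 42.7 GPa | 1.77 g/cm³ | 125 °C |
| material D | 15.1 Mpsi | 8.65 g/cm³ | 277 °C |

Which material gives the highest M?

Screen on constraints: max service T ≥ 104 °C. Survivors: material H, material C, material X, material Z, material D.
Normalizing units and computing the index:
  material H: E = 203.4 GPa, ρ = 7804 kg/m³
  material C: E = 66.12 GPa, ρ = 1602 kg/m³
  material X: E = 101.4 GPa, ρ = 4500 kg/m³
  material Z: E = 42.70 GPa, ρ = 1770 kg/m³
  material D: E = 104.1 GPa, ρ = 8650 kg/m³
  material C: M = 41.3 MN·m/kg
  material H: M = 26.1 MN·m/kg
  material Z: M = 24.1 MN·m/kg
  material X: M = 22.5 MN·m/kg
  material D: M = 12.0 MN·m/kg
The maximum is for material C.

material C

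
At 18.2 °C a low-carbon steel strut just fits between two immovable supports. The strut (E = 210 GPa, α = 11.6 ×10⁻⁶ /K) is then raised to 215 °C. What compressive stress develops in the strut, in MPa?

479 MPa

ΔT = 196.8 K. Constrained thermal stress σ = E·α·ΔT = 210.0×10³ MPa × 11.6×10⁻⁶ × 196.8 = 479 MPa (compressive).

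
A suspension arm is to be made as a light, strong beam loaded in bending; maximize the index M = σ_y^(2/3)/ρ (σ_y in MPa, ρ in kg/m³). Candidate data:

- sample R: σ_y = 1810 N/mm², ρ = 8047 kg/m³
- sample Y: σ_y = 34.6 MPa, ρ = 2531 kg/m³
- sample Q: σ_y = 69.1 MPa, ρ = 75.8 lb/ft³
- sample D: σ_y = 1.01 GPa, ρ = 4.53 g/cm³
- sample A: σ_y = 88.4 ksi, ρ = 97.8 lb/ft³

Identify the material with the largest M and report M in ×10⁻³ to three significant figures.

sample A, M = 45.9×10⁻³

Normalizing units and computing the index:
  sample R: σ_y = 1810 MPa, ρ = 8047 kg/m³
  sample Y: σ_y = 34.60 MPa, ρ = 2531 kg/m³
  sample Q: σ_y = 69.10 MPa, ρ = 1214 kg/m³
  sample D: σ_y = 1010 MPa, ρ = 4530 kg/m³
  sample A: σ_y = 609.5 MPa, ρ = 1567 kg/m³
  sample A: M = 45.9×10⁻³
  sample D: M = 22.2×10⁻³
  sample R: M = 18.5×10⁻³
  sample Q: M = 13.9×10⁻³
  sample Y: M = 4.20×10⁻³
The maximum is for sample A.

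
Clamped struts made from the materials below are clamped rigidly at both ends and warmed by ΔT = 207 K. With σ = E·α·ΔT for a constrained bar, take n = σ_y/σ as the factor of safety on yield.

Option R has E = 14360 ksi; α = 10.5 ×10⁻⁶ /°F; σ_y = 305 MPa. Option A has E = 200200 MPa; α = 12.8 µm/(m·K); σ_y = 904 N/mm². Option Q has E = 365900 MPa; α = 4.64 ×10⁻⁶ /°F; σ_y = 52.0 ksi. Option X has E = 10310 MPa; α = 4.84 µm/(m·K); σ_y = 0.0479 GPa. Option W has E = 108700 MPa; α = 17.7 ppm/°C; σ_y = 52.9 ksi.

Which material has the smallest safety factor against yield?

option Q

Per material, after unit conversion:
  option R: E = 99.01, α = 18.9, σ_y = 305.0 → σ = 387 MPa, n = 0.787
  option A: E = 200.2, α = 12.8, σ_y = 904.0 → σ = 530 MPa, n = 1.70
  option Q: E = 365.9, α = 8.35, σ_y = 358.5 → σ = 633 MPa, n = 0.567
  option X: E = 10.31, α = 4.84, σ_y = 47.90 → σ = 10.3 MPa, n = 4.64
  option W: E = 108.7, α = 17.7, σ_y = 364.7 → σ = 398 MPa, n = 0.916
Option Q has the lowest safety factor, n = 0.567.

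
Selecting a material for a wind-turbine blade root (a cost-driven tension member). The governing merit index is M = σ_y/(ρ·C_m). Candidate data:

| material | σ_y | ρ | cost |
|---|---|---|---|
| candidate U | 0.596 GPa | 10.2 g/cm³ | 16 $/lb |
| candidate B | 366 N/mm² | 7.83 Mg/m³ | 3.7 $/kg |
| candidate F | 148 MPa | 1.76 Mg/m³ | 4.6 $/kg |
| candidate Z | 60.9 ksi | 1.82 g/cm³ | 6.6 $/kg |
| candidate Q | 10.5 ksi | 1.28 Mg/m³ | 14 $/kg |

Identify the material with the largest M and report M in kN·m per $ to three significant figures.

In SI units:
  candidate U: σ_y = 596.0 MPa, ρ = 10200 kg/m³, cost = 35.27 $/kg
  candidate B: σ_y = 366.0 MPa, ρ = 7830 kg/m³, cost = 3.700 $/kg
  candidate F: σ_y = 148.0 MPa, ρ = 1760 kg/m³, cost = 4.600 $/kg
  candidate Z: σ_y = 419.9 MPa, ρ = 1820 kg/m³, cost = 6.600 $/kg
  candidate Q: σ_y = 72.39 MPa, ρ = 1280 kg/m³, cost = 14.00 $/kg
  candidate Z: M = 35.0 kN·m per $
  candidate F: M = 18.3 kN·m per $
  candidate B: M = 12.6 kN·m per $
  candidate Q: M = 4.04 kN·m per $
  candidate U: M = 1.66 kN·m per $
Highest index: candidate Z.

candidate Z, M = 35.0 kN·m per $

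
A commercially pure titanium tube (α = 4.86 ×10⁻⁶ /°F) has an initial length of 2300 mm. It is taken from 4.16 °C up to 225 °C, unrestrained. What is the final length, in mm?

Convert α: 4.86×10⁻⁶/°F × (9/5) = 8.75×10⁻⁶/K.
ΔT = 225 − 4.16 = 220.8 K.
ΔL = α·L₀·ΔT = 8.75×10⁻⁶ × 2300 mm × 220.8 K = 4.44 mm.
L = L₀ + ΔL = 2300 + 4.44 = 2304.4 mm.

2304.4 mm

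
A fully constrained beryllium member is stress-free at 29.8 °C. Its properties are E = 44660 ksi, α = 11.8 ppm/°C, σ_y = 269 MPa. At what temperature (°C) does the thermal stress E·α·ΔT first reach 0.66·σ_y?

78.7 °C

E = 44660 ksi = 307.9 GPa.
E·α·ΔT = 177.5 MPa ⇒ ΔT = 177.5 / (307.9×10³ × 11.8×10⁻⁶) = 48.86 K.
T = 29.8 + 48.86 = 78.66 °C.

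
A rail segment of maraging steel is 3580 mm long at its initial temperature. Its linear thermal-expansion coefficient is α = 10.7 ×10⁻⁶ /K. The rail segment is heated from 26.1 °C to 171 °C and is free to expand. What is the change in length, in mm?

5.55 mm

ΔT = 171 − 26.1 = 144.9 K.
ΔL = α·L₀·ΔT = 10.7×10⁻⁶ × 3580 mm × 144.9 K = 5.55 mm.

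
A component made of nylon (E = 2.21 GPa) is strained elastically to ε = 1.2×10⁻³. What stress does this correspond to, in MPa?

2.65 MPa

σ = E·ε = 2210 MPa × 1.2×10⁻³ = 2.65 MPa.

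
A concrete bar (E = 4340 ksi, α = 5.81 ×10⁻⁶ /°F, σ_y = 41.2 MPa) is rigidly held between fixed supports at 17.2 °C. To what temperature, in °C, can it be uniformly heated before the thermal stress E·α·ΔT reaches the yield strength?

E = 4340 ksi = 29.92 GPa.
α = 5.81×10⁻⁶/°F × 9/5 = 10.5×10⁻⁶/K.
E·α·ΔT = 41.20 MPa ⇒ ΔT = 41.20 / (29.92×10³ × 10.5×10⁻⁶) = 131.7 K.
T = 17.2 + 131.7 = 148.9 °C.

149 °C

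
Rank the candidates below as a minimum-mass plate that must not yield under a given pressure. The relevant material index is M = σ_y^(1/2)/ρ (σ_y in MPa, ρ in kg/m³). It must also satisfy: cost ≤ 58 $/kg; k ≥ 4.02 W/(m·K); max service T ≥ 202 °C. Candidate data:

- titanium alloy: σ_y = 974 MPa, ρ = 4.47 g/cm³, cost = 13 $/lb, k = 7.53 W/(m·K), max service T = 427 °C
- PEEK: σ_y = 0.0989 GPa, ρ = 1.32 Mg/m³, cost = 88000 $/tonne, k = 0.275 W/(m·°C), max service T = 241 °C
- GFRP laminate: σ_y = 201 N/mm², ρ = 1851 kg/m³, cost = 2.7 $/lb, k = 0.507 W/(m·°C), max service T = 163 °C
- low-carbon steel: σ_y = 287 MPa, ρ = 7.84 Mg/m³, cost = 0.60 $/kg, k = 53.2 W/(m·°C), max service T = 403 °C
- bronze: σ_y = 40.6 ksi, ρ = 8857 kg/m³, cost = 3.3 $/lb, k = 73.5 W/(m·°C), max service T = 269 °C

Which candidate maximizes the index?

Screen on constraints: cost ≤ 58 $/kg; k ≥ 4.02 W/(m·K); max service T ≥ 202 °C. Survivors: titanium alloy, low-carbon steel, bronze.
After converting to SI:
  titanium alloy: σ_y = 974.0 MPa, ρ = 4470 kg/m³
  low-carbon steel: σ_y = 287.0 MPa, ρ = 7840 kg/m³
  bronze: σ_y = 279.9 MPa, ρ = 8857 kg/m³
  titanium alloy: M = 6.98×10⁻³
  low-carbon steel: M = 2.16×10⁻³
  bronze: M = 1.89×10⁻³
Highest index: titanium alloy.

titanium alloy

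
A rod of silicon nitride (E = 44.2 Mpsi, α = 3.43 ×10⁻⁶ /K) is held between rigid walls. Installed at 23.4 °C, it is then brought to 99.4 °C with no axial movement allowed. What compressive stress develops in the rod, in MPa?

79.4 MPa

E = 44.2 Mpsi = 304.7 GPa.
ΔT = 76.00 K. Constrained thermal stress σ = E·α·ΔT = 304.7×10³ MPa × 3.43×10⁻⁶ × 76.00 = 79.4 MPa (compressive).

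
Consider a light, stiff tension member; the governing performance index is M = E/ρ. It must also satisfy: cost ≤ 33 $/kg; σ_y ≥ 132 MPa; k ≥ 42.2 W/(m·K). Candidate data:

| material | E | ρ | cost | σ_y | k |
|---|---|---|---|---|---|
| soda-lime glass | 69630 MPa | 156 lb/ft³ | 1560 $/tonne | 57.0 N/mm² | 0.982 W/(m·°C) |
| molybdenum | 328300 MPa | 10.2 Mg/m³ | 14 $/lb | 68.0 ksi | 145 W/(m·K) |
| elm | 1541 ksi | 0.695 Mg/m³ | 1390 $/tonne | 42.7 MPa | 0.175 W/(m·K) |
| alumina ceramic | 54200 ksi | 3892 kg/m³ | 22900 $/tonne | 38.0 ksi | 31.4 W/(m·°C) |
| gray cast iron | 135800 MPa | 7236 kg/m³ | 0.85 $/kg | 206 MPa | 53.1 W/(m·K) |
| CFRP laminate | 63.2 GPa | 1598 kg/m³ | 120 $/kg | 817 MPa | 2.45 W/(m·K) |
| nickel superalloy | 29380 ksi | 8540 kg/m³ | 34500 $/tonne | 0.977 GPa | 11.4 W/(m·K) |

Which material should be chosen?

molybdenum

Screen on constraints: cost ≤ 33 $/kg; σ_y ≥ 132 MPa; k ≥ 42.2 W/(m·K). Survivors: molybdenum, gray cast iron.
After converting to SI:
  molybdenum: E = 328.3 GPa, ρ = 10200 kg/m³
  gray cast iron: E = 135.8 GPa, ρ = 7236 kg/m³
  molybdenum: M = 32.2 MN·m/kg
  gray cast iron: M = 18.8 MN·m/kg
The maximum is for molybdenum.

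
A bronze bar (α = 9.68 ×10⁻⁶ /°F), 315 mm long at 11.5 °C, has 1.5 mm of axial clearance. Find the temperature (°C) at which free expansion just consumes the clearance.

285 °C

α = 9.68×10⁻⁶/°F × 9/5 = 17.4×10⁻⁶/K.
α·L₀·ΔT = 1.5 mm ⇒ ΔT = 1.5 / (17.4×10⁻⁶ × 315.0) = 273.3 K.
T = 11.5 + 273.3 = 284.8 °C.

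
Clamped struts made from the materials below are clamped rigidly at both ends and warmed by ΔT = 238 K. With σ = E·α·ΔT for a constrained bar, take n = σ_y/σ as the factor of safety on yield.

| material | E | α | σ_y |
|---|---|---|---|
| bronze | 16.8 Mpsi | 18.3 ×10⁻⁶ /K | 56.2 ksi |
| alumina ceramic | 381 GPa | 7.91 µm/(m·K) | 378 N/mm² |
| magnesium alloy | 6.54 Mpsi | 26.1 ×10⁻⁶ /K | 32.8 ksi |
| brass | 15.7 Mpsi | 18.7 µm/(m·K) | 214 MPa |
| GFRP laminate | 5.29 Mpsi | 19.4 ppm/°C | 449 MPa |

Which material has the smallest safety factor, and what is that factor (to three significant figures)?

brass, n = 0.444

In consistent units (E in GPa, α in ×10⁻⁶/K, σ_y in MPa):
  bronze: E = 115.8, α = 18.3, σ_y = 387.5 → σ = 504 MPa, n = 0.768
  alumina ceramic: E = 381.0, α = 7.91, σ_y = 378.0 → σ = 717 MPa, n = 0.527
  magnesium alloy: E = 45.09, α = 26.1, σ_y = 226.1 → σ = 280 MPa, n = 0.807
  brass: E = 108.2, α = 18.7, σ_y = 214.0 → σ = 482 MPa, n = 0.444
  GFRP laminate: E = 36.47, α = 19.4, σ_y = 449.0 → σ = 168 MPa, n = 2.67
Brass has the lowest safety factor, n = 0.444.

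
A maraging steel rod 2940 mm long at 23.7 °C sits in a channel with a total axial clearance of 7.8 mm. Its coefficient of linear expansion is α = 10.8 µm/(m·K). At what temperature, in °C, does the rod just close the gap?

269 °C

α·L₀·ΔT = 7.8 mm ⇒ ΔT = 7.8 / (10.8×10⁻⁶ × 2940.0) = 245.7 K.
T = 23.7 + 245.7 = 269.4 °C.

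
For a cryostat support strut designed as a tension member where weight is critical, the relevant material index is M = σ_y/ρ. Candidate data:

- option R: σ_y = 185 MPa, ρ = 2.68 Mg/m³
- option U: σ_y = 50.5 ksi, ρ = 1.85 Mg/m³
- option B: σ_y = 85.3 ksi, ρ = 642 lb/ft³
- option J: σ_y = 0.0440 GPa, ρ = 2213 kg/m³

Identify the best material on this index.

option U

After converting to SI:
  option R: σ_y = 185.0 MPa, ρ = 2680 kg/m³
  option U: σ_y = 348.2 MPa, ρ = 1850 kg/m³
  option B: σ_y = 588.1 MPa, ρ = 10280 kg/m³
  option J: σ_y = 44.00 MPa, ρ = 2213 kg/m³
  option U: M = 188 kN·m/kg
  option R: M = 69.0 kN·m/kg
  option B: M = 57.2 kN·m/kg
  option J: M = 19.9 kN·m/kg
Option U has the largest M.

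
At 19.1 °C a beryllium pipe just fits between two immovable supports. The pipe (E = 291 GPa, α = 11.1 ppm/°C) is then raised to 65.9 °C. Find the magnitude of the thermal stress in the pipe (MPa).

ΔT = 46.80 K. Constrained thermal stress σ = E·α·ΔT = 291.0×10³ MPa × 11.1×10⁻⁶ × 46.80 = 151 MPa (compressive).

151 MPa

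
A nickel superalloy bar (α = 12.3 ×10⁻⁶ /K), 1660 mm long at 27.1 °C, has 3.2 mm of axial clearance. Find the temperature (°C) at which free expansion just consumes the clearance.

α·L₀·ΔT = 3.2 mm ⇒ ΔT = 3.2 / (12.3×10⁻⁶ × 1660.0) = 156.7 K.
T = 27.1 + 156.7 = 183.8 °C.

184 °C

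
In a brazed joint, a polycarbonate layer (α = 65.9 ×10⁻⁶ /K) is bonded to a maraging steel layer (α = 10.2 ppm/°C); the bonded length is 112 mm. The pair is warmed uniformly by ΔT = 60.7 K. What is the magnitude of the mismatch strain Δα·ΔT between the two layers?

Δα = |65.9 − 10.2|×10⁻⁶/K = 55.7×10⁻⁶/K.
Mismatch strain = Δα·ΔT = 55.7×10⁻⁶ × 60.7 = 3.38×10⁻³.

3.38×10⁻³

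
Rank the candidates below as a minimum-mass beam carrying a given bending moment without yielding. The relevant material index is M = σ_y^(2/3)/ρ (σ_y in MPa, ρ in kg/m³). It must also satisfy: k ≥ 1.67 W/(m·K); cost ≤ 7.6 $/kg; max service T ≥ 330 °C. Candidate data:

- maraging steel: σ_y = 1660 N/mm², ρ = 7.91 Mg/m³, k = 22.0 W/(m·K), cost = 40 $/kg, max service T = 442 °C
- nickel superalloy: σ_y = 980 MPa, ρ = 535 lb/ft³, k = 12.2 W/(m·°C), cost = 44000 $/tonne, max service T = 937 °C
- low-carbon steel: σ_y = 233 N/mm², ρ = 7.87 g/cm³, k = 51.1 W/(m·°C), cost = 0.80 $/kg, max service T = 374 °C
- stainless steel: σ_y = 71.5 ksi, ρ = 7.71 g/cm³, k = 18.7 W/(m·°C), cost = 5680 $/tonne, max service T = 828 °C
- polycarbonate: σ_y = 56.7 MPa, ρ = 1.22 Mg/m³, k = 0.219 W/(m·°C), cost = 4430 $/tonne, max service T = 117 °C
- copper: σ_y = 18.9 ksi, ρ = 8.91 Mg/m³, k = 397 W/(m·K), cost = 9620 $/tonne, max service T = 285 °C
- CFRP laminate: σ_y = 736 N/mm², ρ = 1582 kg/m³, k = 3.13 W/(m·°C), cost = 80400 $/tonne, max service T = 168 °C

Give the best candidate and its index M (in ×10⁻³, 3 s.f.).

Screen on constraints: k ≥ 1.67 W/(m·K); cost ≤ 7.6 $/kg; max service T ≥ 330 °C. Survivors: low-carbon steel, stainless steel.
In SI units:
  low-carbon steel: σ_y = 233.0 MPa, ρ = 7870 kg/m³
  stainless steel: σ_y = 493.0 MPa, ρ = 7710 kg/m³
  stainless steel: M = 8.09×10⁻³
  low-carbon steel: M = 4.81×10⁻³
The maximum is for stainless steel.

stainless steel, M = 8.09×10⁻³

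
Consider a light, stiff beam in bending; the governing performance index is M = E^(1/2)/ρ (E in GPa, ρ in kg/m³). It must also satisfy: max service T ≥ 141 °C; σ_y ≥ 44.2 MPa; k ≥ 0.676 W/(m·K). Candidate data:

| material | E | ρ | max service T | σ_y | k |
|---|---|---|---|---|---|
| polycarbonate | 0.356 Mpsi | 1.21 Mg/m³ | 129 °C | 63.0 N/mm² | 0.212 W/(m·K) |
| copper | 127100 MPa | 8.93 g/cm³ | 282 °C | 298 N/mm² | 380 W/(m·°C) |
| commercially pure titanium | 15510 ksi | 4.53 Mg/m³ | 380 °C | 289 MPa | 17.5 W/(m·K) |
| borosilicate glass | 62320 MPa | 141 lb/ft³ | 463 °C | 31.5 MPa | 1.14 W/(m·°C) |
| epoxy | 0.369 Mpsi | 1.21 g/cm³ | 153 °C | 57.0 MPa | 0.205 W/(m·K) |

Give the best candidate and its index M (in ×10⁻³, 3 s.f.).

commercially pure titanium, M = 2.28×10⁻³

Screen on constraints: max service T ≥ 141 °C; σ_y ≥ 44.2 MPa; k ≥ 0.676 W/(m·K). Survivors: copper, commercially pure titanium.
Normalizing units and computing the index:
  copper: E = 127.1 GPa, ρ = 8930 kg/m³
  commercially pure titanium: E = 106.9 GPa, ρ = 4530 kg/m³
  commercially pure titanium: M = 2.28×10⁻³
  copper: M = 1.26×10⁻³
Highest index: commercially pure titanium.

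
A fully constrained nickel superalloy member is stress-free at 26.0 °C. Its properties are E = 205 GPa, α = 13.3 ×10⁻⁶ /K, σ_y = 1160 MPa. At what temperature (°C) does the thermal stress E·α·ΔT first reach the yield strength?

451 °C

E·α·ΔT = 1160 MPa ⇒ ΔT = 1160 / (205.0×10³ × 13.3×10⁻⁶) = 425.5 K.
T = 26.0 + 425.5 = 451.5 °C.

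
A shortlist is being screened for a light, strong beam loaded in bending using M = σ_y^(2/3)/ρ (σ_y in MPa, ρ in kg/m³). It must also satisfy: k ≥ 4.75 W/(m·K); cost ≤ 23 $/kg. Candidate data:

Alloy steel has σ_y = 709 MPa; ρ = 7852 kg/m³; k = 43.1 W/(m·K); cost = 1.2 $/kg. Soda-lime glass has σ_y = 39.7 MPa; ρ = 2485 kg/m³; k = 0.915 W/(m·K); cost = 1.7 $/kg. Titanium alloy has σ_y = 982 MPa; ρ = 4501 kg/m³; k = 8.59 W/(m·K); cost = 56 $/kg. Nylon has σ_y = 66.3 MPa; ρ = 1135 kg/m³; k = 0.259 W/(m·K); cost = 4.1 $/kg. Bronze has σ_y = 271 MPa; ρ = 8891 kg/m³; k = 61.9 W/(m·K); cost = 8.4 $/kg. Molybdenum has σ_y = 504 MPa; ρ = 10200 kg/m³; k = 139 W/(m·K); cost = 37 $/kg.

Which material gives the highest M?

alloy steel

Screen on constraints: k ≥ 4.75 W/(m·K); cost ≤ 23 $/kg. Survivors: alloy steel, bronze.
Evaluate M for each candidate:
  alloy steel: M = 10.1×10⁻³
  bronze: M = 4.71×10⁻³
Alloy steel has the largest M.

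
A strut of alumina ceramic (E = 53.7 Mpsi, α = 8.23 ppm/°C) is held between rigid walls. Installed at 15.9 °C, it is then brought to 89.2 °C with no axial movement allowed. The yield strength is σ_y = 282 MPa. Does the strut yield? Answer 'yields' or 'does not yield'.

does not yield

E = 53.7 Mpsi = 370.2 GPa.
ΔT = 73.30 K. Constrained thermal stress σ = E·α·ΔT = 370.2×10³ MPa × 8.23×10⁻⁶ × 73.30 = 223 MPa (compressive).
Compare to σ_y = 282 MPa: σ < σ_y, so it does not yield.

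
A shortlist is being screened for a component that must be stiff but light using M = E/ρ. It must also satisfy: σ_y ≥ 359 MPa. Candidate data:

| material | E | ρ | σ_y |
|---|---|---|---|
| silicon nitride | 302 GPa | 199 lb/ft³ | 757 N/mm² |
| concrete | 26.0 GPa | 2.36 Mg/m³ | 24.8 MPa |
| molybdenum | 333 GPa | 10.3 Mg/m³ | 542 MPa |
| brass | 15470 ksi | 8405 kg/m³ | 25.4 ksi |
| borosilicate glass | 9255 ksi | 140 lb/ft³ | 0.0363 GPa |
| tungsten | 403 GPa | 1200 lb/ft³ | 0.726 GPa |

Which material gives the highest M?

silicon nitride

Screen on constraints: σ_y ≥ 359 MPa. Survivors: silicon nitride, molybdenum, tungsten.
In SI units:
  silicon nitride: E = 302.0 GPa, ρ = 3188 kg/m³
  molybdenum: E = 333.0 GPa, ρ = 10300 kg/m³
  tungsten: E = 403.0 GPa, ρ = 19220 kg/m³
  silicon nitride: M = 94.7 MN·m/kg
  molybdenum: M = 32.3 MN·m/kg
  tungsten: M = 21.0 MN·m/kg
Highest index: silicon nitride.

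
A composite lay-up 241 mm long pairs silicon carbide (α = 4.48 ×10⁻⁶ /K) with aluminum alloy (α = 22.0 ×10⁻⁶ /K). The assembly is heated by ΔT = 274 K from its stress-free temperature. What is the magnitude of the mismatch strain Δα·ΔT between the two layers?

Δα = |4.48 − 22.0|×10⁻⁶/K = 17.5×10⁻⁶/K.
Mismatch strain = Δα·ΔT = 17.5×10⁻⁶ × 274.0 = 4.80×10⁻³.

4.80×10⁻³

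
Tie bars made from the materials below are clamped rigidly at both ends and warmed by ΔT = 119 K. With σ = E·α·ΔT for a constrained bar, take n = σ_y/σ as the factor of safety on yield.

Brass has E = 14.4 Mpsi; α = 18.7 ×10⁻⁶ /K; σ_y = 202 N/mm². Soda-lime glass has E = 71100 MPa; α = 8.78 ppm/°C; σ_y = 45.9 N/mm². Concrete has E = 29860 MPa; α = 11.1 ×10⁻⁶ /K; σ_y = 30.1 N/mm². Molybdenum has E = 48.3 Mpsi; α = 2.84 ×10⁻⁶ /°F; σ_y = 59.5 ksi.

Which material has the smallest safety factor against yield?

With everything in SI (GPa, ×10⁻⁶/K, MPa):
  brass: E = 99.28, α = 18.7, σ_y = 202.0 → σ = 221 MPa, n = 0.914
  soda-lime glass: E = 71.10, α = 8.78, σ_y = 45.90 → σ = 74.3 MPa, n = 0.618
  concrete: E = 29.86, α = 11.1, σ_y = 30.10 → σ = 39.4 MPa, n = 0.763
  molybdenum: E = 333.0, α = 5.11, σ_y = 410.2 → σ = 203 MPa, n = 2.03
The minimum is soda-lime glass at n = 0.618.

soda-lime glass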